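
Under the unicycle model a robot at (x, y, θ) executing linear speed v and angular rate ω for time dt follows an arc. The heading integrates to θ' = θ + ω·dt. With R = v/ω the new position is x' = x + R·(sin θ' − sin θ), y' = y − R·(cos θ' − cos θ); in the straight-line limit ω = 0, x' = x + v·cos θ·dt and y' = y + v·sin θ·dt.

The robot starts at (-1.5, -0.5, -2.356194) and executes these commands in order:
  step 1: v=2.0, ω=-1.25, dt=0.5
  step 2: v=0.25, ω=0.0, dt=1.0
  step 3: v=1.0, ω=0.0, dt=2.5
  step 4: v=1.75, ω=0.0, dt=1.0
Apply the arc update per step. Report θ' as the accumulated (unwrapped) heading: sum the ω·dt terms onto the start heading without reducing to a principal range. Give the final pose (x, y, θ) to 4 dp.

(-6.8181, -1.6668, -2.9812)

step 1: θ'=-2.9812 (R=-1.6000) → pose (-2.3758, -0.9481, -2.9812)
step 2: θ'=-2.9812 (straight) → pose (-2.6226, -0.9880, -2.9812)
step 3: θ'=-2.9812 (straight) → pose (-5.0905, -1.3873, -2.9812)
step 4: θ'=-2.9812 (straight) → pose (-6.8181, -1.6668, -2.9812)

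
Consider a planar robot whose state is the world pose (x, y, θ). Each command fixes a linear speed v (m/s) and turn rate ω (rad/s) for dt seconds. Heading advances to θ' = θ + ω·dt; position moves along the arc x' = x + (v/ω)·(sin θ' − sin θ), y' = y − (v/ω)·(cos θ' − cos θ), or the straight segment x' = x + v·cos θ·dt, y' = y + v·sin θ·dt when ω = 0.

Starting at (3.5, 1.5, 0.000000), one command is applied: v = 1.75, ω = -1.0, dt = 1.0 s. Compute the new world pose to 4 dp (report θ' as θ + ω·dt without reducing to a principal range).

θ' = 0.0000 + -1.0·1.0 = -1.0000
R = v/ω = 1.75/-1.0 = -1.7500
x' = 3.5 + -1.7500·(sin -1.0000 − sin 0.0000) = 4.9726
y' = 1.5 − -1.7500·(cos -1.0000 − cos 0.0000) = 0.6955

(4.9726, 0.6955, -1.0000)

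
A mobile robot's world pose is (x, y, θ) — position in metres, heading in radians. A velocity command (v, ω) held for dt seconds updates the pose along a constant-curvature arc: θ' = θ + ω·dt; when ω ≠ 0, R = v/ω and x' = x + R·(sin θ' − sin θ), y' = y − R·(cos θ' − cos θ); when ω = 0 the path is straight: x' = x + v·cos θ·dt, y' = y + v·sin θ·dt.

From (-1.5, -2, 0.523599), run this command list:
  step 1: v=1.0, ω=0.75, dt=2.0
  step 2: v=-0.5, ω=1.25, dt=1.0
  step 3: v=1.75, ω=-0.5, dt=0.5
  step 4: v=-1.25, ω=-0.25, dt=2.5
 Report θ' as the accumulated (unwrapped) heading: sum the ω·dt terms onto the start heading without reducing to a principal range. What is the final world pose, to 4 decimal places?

(1.3658, -1.7726, 2.3986)

step 1: θ'=2.0236 (R=1.3333) → pose (-0.9677, -0.2620, 2.0236)
step 2: θ'=3.2736 (R=-0.4000) → pose (-0.5554, -0.4835, 3.2736)
step 3: θ'=3.0236 (R=-3.5000) → pose (-1.4281, -0.4896, 3.0236)
step 4: θ'=2.3986 (R=5.0000) → pose (1.3658, -1.7726, 2.3986)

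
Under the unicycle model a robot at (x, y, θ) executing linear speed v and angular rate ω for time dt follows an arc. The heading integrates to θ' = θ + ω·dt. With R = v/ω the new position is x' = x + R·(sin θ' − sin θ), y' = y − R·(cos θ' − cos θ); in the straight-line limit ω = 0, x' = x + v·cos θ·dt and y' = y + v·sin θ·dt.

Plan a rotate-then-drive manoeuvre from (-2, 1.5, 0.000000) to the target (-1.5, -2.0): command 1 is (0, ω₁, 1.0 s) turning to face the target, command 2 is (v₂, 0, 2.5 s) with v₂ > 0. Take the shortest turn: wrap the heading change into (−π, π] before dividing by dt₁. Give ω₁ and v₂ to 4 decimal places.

ω₁ = -1.4289, v₂ = 1.4142

heading to target = atan2(-2−1.5, -1.5−-2) = -1.4289
Δθ = wrap(-1.4289 − 0.0000) = -1.4289; ω₁ = Δθ/dt₁ = -1.4289
distance = √((-1.5−-2)² + (-2−1.5)²) = 3.5355; v₂ = distance/dt₂ = 1.4142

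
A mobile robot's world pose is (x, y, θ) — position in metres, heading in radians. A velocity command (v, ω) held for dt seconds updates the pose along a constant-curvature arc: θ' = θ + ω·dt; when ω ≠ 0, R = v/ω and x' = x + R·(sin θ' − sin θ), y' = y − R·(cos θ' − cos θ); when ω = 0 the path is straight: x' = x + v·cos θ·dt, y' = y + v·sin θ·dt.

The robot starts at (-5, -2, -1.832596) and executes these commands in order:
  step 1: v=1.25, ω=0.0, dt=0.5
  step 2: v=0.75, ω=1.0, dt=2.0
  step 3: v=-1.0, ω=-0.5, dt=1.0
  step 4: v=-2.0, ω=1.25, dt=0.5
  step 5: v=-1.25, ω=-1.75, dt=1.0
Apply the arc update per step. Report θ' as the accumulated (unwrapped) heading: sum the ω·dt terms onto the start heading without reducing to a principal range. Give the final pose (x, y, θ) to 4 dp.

(-7.1978, -2.8326, -1.4576)

step 1: θ'=-1.8326 (straight) → pose (-5.1618, -2.6037, -1.8326)
step 2: θ'=0.1674 (R=0.7500) → pose (-4.3124, -3.5373, 0.1674)
step 3: θ'=-0.3326 (R=2.0000) → pose (-5.2986, -3.4557, -0.3326)
step 4: θ'=0.2924 (R=-1.6000) → pose (-6.2822, -3.4359, 0.2924)
step 5: θ'=-1.4576 (R=0.7143) → pose (-7.1978, -2.8326, -1.4576)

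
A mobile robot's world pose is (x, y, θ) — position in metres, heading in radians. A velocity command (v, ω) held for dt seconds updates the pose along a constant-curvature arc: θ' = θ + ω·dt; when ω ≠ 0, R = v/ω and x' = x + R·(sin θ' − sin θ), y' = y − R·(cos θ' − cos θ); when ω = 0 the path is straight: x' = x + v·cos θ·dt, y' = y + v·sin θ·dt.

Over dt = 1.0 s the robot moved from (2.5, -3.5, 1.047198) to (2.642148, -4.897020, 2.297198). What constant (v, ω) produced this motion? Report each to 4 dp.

v = -1.5000, ω = 1.2500

Δθ = 2.297198 − 1.047198 = 1.250000
ω = Δθ/dt = 1.250000/1.0 = 1.2500
R = −Δy/(cos θ' − cos θ) = -1.2000
v = R·ω = -1.2000·1.2500 = -1.5000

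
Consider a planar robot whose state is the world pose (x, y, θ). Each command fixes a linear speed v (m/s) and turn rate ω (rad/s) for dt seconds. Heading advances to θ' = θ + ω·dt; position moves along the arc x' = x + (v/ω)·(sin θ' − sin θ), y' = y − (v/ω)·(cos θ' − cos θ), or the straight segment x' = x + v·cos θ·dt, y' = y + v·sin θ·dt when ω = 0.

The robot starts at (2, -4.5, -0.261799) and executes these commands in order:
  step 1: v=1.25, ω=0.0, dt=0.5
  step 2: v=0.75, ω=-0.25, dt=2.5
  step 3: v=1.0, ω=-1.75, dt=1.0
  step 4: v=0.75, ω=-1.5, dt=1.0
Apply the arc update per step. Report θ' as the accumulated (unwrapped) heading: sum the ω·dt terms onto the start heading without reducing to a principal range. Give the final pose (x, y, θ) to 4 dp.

(3.3246, -6.3596, -4.1368)

step 1: θ'=-0.2618 (straight) → pose (2.6037, -4.6618, -0.2618)
step 2: θ'=-0.8868 (R=-3.0000) → pose (4.1524, -5.6639, -0.8868)
step 3: θ'=-2.6368 (R=-0.5714) → pose (3.9859, -6.5251, -2.6368)
step 4: θ'=-4.1368 (R=-0.5000) → pose (3.3246, -6.3596, -4.1368)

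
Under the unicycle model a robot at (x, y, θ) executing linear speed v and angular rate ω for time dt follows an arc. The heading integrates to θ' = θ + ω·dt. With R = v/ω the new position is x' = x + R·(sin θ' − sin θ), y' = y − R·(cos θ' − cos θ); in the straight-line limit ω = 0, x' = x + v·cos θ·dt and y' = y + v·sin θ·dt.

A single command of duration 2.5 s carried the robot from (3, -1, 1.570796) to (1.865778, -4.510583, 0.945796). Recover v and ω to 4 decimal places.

v = -1.5000, ω = -0.2500

Δθ = 0.945796 − 1.570796 = -0.625000
ω = Δθ/dt = -0.625000/2.5 = -0.2500
R = −Δy/(cos θ' − cos θ) = 6.0000
v = R·ω = 6.0000·-0.2500 = -1.5000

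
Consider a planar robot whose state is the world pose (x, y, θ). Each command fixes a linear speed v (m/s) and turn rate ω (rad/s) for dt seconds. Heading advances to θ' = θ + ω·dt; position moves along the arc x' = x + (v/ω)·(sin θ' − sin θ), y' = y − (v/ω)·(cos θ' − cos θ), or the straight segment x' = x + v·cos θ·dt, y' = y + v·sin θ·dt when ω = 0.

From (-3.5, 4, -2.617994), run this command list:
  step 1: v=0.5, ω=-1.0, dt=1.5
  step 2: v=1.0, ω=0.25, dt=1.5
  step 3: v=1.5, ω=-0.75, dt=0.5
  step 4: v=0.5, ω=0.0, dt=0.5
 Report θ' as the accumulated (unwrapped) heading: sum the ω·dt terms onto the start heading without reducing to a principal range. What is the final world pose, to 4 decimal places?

step 1: θ'=-4.1180 (R=-0.5000) → pose (-4.1642, 4.1530, -4.1180)
step 2: θ'=-3.7430 (R=4.0000) → pose (-5.2150, 5.2112, -3.7430)
step 3: θ'=-4.1180 (R=-2.0000) → pose (-5.7404, 5.7402, -4.1180)
step 4: θ'=-4.1180 (straight) → pose (-5.8804, 5.9473, -4.1180)

(-5.8804, 5.9473, -4.1180)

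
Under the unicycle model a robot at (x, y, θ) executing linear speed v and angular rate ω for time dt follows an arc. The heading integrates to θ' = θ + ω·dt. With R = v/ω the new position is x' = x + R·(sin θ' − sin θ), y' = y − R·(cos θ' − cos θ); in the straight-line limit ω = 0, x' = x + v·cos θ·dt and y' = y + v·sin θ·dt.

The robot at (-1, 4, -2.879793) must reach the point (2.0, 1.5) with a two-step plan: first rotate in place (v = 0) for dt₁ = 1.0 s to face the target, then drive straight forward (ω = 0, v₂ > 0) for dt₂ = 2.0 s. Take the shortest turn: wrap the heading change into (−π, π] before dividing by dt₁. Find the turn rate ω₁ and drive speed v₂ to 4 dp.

heading to target = atan2(1.5−4, 2−-1) = -0.6947
Δθ = wrap(-0.6947 − -2.8798) = 2.1851; ω₁ = Δθ/dt₁ = 2.1851
distance = √((2−-1)² + (1.5−4)²) = 3.9051; v₂ = distance/dt₂ = 1.9526

ω₁ = 2.1851, v₂ = 1.9526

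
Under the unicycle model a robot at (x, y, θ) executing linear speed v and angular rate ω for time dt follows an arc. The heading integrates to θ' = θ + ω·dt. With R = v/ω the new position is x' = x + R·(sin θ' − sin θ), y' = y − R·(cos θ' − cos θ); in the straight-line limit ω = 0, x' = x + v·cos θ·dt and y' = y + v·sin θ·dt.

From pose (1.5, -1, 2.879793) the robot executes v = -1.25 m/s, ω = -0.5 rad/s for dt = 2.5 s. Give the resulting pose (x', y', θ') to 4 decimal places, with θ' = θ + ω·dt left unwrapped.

θ' = 2.8798 + -0.5·2.5 = 1.6298
R = v/ω = -1.25/-0.5 = 2.5000
x' = 1.5 + 2.5000·(sin 1.6298 − sin 2.8798) = 3.3486
y' = -1 − 2.5000·(cos 1.6298 − cos 2.8798) = -3.2674

(3.3486, -3.2674, 1.6298)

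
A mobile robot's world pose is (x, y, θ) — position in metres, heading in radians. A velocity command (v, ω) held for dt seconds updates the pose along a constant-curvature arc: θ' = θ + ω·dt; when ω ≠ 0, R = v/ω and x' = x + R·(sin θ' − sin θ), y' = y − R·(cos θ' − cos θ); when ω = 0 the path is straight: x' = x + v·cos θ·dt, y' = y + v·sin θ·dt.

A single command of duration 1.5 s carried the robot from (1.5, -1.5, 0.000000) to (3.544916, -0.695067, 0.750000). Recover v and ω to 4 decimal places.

v = 1.5000, ω = 0.5000

Δθ = 0.750000 − 0.000000 = 0.750000
ω = Δθ/dt = 0.750000/1.5 = 0.5000
R = Δx/(sin θ' − sin θ) = 3.0000
v = R·ω = 3.0000·0.5000 = 1.5000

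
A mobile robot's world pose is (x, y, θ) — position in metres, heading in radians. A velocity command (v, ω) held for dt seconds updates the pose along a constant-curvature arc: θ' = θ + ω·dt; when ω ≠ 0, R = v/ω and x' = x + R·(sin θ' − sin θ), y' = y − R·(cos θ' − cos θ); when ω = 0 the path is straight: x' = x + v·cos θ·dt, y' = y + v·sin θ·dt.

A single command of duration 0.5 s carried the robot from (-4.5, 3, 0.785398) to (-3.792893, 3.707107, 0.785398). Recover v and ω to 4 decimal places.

Δθ = 0.785398 − 0.785398 = 0.000000
ω = Δθ/dt = 0.000000/0.5 = 0.0000
ω = 0 → v = (Δx·cos θ + Δy·sin θ)/dt = 2.0000

v = 2.0000, ω = 0.0000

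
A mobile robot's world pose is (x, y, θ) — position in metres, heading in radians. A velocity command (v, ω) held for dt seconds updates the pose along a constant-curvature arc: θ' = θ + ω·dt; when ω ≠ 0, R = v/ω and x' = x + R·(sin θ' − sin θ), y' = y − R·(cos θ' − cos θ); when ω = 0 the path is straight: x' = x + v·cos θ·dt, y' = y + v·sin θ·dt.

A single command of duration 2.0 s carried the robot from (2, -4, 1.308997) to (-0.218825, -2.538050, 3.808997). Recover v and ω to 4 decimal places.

Δθ = 3.808997 − 1.308997 = 2.500000
ω = Δθ/dt = 2.500000/2.0 = 1.2500
R = Δx/(sin θ' − sin θ) = 1.4000
v = R·ω = 1.4000·1.2500 = 1.7500

v = 1.7500, ω = 1.2500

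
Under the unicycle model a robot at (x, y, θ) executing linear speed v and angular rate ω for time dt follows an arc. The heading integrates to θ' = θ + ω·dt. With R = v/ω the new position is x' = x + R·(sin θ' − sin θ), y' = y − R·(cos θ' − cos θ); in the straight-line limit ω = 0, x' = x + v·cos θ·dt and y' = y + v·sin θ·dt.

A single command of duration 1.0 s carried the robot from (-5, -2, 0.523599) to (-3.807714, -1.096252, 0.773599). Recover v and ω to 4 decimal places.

v = 1.5000, ω = 0.2500

Δθ = 0.773599 − 0.523599 = 0.250000
ω = Δθ/dt = 0.250000/1.0 = 0.2500
R = Δx/(sin θ' − sin θ) = 6.0000
v = R·ω = 6.0000·0.2500 = 1.5000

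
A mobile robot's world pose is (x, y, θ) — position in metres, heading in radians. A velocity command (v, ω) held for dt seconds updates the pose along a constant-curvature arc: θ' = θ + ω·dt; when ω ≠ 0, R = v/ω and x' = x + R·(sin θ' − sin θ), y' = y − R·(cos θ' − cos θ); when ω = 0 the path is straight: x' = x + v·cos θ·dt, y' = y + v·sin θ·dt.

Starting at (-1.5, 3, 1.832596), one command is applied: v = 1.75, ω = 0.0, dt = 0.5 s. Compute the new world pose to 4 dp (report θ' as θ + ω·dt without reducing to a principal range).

θ' = 1.8326 + 0.0·0.5 = 1.8326
ω = 0 → straight: x' = -1.5 + 1.75·cos(1.8326)·0.5 = -1.7265
y' = 3 + 1.75·sin(1.8326)·0.5 = 3.8452

(-1.7265, 3.8452, 1.8326)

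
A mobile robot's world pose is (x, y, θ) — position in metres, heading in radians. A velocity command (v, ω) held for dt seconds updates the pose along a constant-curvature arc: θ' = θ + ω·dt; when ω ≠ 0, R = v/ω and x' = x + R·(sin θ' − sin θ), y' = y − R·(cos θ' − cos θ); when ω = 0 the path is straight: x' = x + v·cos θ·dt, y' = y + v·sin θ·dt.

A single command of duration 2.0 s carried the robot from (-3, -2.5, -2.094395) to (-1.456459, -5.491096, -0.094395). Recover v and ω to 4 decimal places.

Δθ = -0.094395 − -2.094395 = 2.000000
ω = Δθ/dt = 2.000000/2.0 = 1.0000
R = −Δy/(cos θ' − cos θ) = 2.0000
v = R·ω = 2.0000·1.0000 = 2.0000

v = 2.0000, ω = 1.0000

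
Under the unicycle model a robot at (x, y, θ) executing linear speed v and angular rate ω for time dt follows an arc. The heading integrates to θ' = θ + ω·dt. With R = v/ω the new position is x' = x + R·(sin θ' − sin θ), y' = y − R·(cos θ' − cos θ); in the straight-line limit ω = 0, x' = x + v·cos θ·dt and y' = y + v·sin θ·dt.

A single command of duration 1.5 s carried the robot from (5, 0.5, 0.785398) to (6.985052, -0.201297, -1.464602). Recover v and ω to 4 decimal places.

Δθ = -1.464602 − 0.785398 = -2.250000
ω = Δθ/dt = -2.250000/1.5 = -1.5000
R = Δx/(sin θ' − sin θ) = -1.1667
v = R·ω = -1.1667·-1.5000 = 1.7500

v = 1.7500, ω = -1.5000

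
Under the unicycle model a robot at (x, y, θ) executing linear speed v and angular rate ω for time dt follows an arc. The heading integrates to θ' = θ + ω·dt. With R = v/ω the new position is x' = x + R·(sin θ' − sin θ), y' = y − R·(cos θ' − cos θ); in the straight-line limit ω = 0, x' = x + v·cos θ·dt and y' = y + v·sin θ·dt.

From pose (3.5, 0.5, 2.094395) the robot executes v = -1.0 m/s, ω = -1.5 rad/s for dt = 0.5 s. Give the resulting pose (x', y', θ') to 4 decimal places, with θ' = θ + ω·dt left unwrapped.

θ' = 2.0944 + -1.5·0.5 = 1.3444
R = v/ω = -1.0/-1.5 = 0.6667
x' = 3.5 + 0.6667·(sin 1.3444 − sin 2.0944) = 3.5723
y' = 0.5 − 0.6667·(cos 1.3444 − cos 2.0944) = 0.0170

(3.5723, 0.0170, 1.3444)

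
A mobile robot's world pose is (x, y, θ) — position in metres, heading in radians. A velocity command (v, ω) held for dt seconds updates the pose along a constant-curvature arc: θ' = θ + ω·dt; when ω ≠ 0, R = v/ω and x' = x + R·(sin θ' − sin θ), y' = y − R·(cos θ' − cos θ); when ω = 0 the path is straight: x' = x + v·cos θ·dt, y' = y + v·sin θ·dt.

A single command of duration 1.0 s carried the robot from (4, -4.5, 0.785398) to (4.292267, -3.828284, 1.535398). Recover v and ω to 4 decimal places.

v = 0.7500, ω = 0.7500

Δθ = 1.535398 − 0.785398 = 0.750000
ω = Δθ/dt = 0.750000/1.0 = 0.7500
R = −Δy/(cos θ' − cos θ) = 1.0000
v = R·ω = 1.0000·0.7500 = 0.7500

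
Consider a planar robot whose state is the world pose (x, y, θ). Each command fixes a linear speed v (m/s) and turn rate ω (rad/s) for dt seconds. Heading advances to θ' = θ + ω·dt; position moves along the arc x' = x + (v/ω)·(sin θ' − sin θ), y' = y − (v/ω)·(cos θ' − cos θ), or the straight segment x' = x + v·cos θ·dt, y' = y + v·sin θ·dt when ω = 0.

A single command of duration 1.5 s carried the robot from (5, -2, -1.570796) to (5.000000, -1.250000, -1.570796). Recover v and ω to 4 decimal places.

v = -0.5000, ω = 0.0000

Δθ = -1.570796 − -1.570796 = 0.000000
ω = Δθ/dt = 0.000000/1.5 = 0.0000
ω = 0 → v = (Δx·cos θ + Δy·sin θ)/dt = -0.5000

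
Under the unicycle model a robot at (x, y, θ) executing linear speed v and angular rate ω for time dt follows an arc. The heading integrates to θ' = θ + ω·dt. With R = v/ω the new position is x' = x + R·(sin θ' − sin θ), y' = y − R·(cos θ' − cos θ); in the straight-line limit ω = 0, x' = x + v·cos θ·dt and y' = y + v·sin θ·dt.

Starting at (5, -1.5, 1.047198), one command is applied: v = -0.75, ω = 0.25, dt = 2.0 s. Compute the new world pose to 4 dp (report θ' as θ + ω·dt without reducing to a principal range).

(4.5989, -2.9292, 1.5472)

θ' = 1.0472 + 0.25·2.0 = 1.5472
R = v/ω = -0.75/0.25 = -3.0000
x' = 5 + -3.0000·(sin 1.5472 − sin 1.0472) = 4.5989
y' = -1.5 − -3.0000·(cos 1.5472 − cos 1.0472) = -2.9292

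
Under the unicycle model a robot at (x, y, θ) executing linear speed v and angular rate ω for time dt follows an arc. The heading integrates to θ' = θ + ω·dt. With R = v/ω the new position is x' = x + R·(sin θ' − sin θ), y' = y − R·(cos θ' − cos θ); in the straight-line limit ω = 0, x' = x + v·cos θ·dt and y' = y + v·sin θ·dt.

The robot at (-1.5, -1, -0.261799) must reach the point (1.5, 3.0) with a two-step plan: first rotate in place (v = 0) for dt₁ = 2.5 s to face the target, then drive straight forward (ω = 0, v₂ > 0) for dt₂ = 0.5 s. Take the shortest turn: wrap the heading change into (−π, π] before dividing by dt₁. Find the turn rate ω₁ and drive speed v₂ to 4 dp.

ω₁ = 0.4756, v₂ = 10.0000

heading to target = atan2(3−-1, 1.5−-1.5) = 0.9273
Δθ = wrap(0.9273 − -0.2618) = 1.1891; ω₁ = Δθ/dt₁ = 0.4756
distance = √((1.5−-1.5)² + (3−-1)²) = 5.0000; v₂ = distance/dt₂ = 10.0000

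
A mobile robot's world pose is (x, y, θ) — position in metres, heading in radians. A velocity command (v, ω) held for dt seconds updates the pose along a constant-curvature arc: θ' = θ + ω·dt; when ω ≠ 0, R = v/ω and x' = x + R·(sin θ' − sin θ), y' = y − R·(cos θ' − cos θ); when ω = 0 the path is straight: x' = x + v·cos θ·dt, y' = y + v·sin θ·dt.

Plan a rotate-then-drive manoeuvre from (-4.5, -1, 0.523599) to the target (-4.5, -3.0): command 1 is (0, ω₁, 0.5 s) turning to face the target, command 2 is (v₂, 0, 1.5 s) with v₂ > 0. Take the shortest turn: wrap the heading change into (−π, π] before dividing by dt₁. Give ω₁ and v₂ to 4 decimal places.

heading to target = atan2(-3−-1, -4.5−-4.5) = -1.5708
Δθ = wrap(-1.5708 − 0.5236) = -2.0944; ω₁ = Δθ/dt₁ = -4.1888
distance = √((-4.5−-4.5)² + (-3−-1)²) = 2.0000; v₂ = distance/dt₂ = 1.3333

ω₁ = -4.1888, v₂ = 1.3333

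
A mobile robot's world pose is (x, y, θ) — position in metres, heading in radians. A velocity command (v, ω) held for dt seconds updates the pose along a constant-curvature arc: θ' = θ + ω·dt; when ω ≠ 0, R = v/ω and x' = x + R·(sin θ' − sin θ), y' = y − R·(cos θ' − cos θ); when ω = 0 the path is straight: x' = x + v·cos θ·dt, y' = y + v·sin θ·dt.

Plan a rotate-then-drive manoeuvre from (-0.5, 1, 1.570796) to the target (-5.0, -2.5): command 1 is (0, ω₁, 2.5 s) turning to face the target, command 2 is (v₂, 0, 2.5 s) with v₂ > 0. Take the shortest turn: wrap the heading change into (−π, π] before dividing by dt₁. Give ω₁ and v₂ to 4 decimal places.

ω₁ = 0.8927, v₂ = 2.2804

heading to target = atan2(-2.5−1, -5−-0.5) = -2.4805
Δθ = wrap(-2.4805 − 1.5708) = 2.2318; ω₁ = Δθ/dt₁ = 0.8927
distance = √((-5−-0.5)² + (-2.5−1)²) = 5.7009; v₂ = distance/dt₂ = 2.2804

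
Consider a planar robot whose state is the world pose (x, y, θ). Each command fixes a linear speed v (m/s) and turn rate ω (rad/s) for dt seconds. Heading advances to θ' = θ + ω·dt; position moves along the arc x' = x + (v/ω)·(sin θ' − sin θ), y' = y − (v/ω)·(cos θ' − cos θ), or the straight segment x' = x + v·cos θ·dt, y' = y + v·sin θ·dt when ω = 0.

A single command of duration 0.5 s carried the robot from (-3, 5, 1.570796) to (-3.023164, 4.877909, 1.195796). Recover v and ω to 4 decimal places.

Δθ = 1.195796 − 1.570796 = -0.375000
ω = Δθ/dt = -0.375000/0.5 = -0.7500
R = −Δy/(cos θ' − cos θ) = 0.3333
v = R·ω = 0.3333·-0.7500 = -0.2500

v = -0.2500, ω = -0.7500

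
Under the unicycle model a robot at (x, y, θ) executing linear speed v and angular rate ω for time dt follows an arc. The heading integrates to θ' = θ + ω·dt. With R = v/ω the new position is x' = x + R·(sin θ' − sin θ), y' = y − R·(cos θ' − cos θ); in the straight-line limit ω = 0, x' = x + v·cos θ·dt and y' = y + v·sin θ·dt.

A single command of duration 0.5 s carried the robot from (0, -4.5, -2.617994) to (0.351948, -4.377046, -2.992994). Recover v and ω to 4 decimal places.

v = -0.7500, ω = -0.7500

Δθ = -2.992994 − -2.617994 = -0.375000
ω = Δθ/dt = -0.375000/0.5 = -0.7500
R = Δx/(sin θ' − sin θ) = 1.0000
v = R·ω = 1.0000·-0.7500 = -0.7500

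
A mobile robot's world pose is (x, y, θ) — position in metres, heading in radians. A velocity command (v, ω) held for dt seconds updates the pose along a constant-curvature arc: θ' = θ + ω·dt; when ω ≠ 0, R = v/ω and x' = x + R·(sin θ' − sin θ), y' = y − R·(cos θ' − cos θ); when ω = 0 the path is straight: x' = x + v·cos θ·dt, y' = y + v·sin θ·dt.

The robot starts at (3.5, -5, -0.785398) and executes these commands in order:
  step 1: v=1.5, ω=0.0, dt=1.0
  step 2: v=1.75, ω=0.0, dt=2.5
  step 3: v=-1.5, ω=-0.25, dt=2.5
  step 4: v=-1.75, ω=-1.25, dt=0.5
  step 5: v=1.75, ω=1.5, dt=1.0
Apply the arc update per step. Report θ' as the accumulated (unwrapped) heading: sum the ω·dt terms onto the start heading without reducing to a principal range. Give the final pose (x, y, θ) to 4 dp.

(6.5521, -6.5451, -0.5354)

step 1: θ'=-0.7854 (straight) → pose (4.5607, -6.0607, -0.7854)
step 2: θ'=-0.7854 (straight) → pose (7.6543, -9.1543, -0.7854)
step 3: θ'=-1.4104 (R=6.0000) → pose (5.9739, -5.8699, -1.4104)
step 4: θ'=-2.0354 (R=1.4000) → pose (6.1043, -5.0190, -2.0354)
step 5: θ'=-0.5354 (R=1.1667) → pose (6.5521, -6.5451, -0.5354)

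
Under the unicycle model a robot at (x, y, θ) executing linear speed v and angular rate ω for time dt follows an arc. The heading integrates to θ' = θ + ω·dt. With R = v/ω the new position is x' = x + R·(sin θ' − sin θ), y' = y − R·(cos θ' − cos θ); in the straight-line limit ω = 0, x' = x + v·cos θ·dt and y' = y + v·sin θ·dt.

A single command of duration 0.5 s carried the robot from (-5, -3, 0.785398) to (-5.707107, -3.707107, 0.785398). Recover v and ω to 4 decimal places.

Δθ = 0.785398 − 0.785398 = 0.000000
ω = Δθ/dt = 0.000000/0.5 = 0.0000
ω = 0 → v = (Δx·cos θ + Δy·sin θ)/dt = -2.0000

v = -2.0000, ω = 0.0000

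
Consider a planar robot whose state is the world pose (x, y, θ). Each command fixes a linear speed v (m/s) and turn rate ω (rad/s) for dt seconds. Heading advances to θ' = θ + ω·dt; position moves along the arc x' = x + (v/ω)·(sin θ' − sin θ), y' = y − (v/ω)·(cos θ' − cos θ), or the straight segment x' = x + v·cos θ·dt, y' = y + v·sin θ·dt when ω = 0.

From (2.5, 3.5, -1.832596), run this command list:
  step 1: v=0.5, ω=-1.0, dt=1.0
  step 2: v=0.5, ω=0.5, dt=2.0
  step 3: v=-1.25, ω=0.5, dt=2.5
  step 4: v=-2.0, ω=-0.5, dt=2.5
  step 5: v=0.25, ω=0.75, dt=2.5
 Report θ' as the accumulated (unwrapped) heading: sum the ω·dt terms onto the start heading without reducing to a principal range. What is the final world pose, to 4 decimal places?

step 1: θ'=-2.8326 (R=-0.5000) → pose (2.1691, 3.1531, -2.8326)
step 2: θ'=-1.8326 (R=1.0000) → pose (1.5073, 2.4593, -1.8326)
step 3: θ'=-0.5826 (R=-2.5000) → pose (0.4679, 5.1939, -0.5826)
step 4: θ'=-1.8326 (R=4.0000) → pose (-1.1950, 9.5693, -1.8326)
step 5: θ'=0.0424 (R=0.3333) → pose (-0.8589, 9.1500, 0.0424)

(-0.8589, 9.1500, 0.0424)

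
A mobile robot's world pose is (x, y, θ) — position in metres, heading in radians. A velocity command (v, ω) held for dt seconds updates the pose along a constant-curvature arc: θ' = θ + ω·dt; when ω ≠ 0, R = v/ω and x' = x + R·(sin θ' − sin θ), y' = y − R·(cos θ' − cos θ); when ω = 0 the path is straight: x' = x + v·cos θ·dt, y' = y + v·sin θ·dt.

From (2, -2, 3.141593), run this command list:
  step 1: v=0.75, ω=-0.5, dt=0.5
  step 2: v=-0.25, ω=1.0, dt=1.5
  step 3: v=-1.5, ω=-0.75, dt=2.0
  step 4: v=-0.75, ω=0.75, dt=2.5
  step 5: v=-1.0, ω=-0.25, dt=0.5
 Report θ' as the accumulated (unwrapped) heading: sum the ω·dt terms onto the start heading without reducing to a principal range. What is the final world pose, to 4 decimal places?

(5.5708, 1.0400, 4.6416)

step 1: θ'=2.8916 (R=-1.5000) → pose (1.6289, -1.9534, 2.8916)
step 2: θ'=4.3916 (R=-0.2500) → pose (1.9280, -1.7900, 4.3916)
step 3: θ'=2.8916 (R=2.0000) → pose (4.3208, -0.4828, 2.8916)
step 4: θ'=4.7666 (R=-1.0000) → pose (5.5667, 0.5403, 4.7666)
step 5: θ'=4.6416 (R=4.0000) → pose (5.5708, 1.0400, 4.6416)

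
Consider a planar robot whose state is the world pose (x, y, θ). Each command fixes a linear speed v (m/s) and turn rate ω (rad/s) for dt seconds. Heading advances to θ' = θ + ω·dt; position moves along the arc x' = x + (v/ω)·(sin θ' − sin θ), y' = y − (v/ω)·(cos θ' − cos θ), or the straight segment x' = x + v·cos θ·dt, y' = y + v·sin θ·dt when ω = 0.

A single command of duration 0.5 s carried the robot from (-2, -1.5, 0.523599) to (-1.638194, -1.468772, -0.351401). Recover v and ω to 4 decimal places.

Δθ = -0.351401 − 0.523599 = -0.875000
ω = Δθ/dt = -0.875000/0.5 = -1.7500
R = Δx/(sin θ' − sin θ) = -0.4286
v = R·ω = -0.4286·-1.7500 = 0.7500

v = 0.7500, ω = -1.7500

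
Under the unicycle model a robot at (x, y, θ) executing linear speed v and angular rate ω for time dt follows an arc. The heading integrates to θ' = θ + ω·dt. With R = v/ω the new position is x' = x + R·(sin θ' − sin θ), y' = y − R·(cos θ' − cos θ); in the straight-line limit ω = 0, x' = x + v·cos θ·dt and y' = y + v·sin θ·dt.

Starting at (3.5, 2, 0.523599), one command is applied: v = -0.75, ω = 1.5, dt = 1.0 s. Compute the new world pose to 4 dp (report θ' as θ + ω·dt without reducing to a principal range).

θ' = 0.5236 + 1.5·1.0 = 2.0236
R = v/ω = -0.75/1.5 = -0.5000
x' = 3.5 + -0.5000·(sin 2.0236 − sin 0.5236) = 3.3004
y' = 2 − -0.5000·(cos 2.0236 − cos 0.5236) = 1.3482

(3.3004, 1.3482, 2.0236)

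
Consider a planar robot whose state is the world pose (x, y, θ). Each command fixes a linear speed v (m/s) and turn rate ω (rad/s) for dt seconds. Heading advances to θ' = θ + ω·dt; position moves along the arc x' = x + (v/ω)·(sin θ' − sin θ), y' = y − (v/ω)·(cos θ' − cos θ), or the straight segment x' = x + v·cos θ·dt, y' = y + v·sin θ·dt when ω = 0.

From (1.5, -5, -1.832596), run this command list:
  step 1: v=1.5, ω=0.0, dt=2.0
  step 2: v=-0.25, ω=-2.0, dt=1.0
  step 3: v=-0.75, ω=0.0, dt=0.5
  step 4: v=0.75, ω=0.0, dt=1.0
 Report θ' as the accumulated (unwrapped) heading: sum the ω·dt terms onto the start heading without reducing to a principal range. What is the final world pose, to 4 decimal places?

(0.6350, -7.5948, -3.8326)

step 1: θ'=-1.8326 (straight) → pose (0.7235, -7.8978, -1.8326)
step 2: θ'=-3.8326 (R=0.1250) → pose (0.9239, -7.8338, -3.8326)
step 3: θ'=-3.8326 (straight) → pose (1.2129, -8.0728, -3.8326)
step 4: θ'=-3.8326 (straight) → pose (0.6350, -7.5948, -3.8326)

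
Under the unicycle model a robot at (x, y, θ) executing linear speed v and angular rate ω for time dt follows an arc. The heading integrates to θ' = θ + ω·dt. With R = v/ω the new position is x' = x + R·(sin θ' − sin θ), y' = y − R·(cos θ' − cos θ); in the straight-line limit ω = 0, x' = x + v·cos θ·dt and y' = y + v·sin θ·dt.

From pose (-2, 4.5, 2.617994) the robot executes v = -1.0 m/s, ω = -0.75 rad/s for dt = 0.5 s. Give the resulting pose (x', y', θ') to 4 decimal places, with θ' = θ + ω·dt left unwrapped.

θ' = 2.6180 + -0.75·0.5 = 2.2430
R = v/ω = -1.0/-0.75 = 1.3333
x' = -2 + 1.3333·(sin 2.2430 − sin 2.6180) = -1.6234
y' = 4.5 − 1.3333·(cos 2.2430 − cos 2.6180) = 4.1756

(-1.6234, 4.1756, 2.2430)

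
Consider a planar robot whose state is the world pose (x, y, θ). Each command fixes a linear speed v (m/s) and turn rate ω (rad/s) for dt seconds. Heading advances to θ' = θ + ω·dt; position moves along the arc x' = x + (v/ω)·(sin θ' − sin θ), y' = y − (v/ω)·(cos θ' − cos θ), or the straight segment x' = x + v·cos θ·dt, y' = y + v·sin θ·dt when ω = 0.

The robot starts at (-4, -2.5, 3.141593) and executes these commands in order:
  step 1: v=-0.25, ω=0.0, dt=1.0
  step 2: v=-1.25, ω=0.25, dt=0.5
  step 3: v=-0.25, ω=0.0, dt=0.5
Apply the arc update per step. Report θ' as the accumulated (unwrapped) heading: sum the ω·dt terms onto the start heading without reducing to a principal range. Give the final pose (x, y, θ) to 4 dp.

(-3.0026, -2.4454, 3.2666)

step 1: θ'=3.1416 (straight) → pose (-3.7500, -2.5000, 3.1416)
step 2: θ'=3.2666 (R=-5.0000) → pose (-3.1266, -2.4610, 3.2666)
step 3: θ'=3.2666 (straight) → pose (-3.0026, -2.4454, 3.2666)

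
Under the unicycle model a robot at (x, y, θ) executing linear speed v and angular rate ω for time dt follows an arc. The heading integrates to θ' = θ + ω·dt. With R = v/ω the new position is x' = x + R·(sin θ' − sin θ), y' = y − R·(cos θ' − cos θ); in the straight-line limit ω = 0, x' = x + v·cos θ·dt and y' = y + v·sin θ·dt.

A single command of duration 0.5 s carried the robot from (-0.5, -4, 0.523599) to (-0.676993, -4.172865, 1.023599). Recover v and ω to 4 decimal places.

v = -0.5000, ω = 1.0000

Δθ = 1.023599 − 0.523599 = 0.500000
ω = Δθ/dt = 0.500000/0.5 = 1.0000
R = Δx/(sin θ' − sin θ) = -0.5000
v = R·ω = -0.5000·1.0000 = -0.5000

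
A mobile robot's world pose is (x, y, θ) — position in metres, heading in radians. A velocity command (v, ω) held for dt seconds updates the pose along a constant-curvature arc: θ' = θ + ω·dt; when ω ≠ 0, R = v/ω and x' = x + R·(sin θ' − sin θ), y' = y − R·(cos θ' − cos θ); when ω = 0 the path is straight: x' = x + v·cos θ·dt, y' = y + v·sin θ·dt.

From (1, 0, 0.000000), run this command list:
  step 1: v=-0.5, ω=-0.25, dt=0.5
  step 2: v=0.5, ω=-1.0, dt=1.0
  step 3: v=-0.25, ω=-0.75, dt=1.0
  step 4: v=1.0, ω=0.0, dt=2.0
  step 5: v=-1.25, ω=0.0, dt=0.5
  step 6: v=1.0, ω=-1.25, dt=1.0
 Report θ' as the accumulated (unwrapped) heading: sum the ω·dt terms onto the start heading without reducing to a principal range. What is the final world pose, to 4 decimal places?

step 1: θ'=-0.1250 (R=2.0000) → pose (0.7507, 0.0156, -0.1250)
step 2: θ'=-1.1250 (R=-0.5000) → pose (1.1394, -0.2649, -1.1250)
step 3: θ'=-1.8750 (R=0.3333) → pose (1.1222, -0.0213, -1.8750)
step 4: θ'=-1.8750 (straight) → pose (0.5231, -1.9295, -1.8750)
step 5: θ'=-1.8750 (straight) → pose (0.7103, -1.3332, -1.8750)
step 6: θ'=-3.1250 (R=-0.8000) → pose (-0.0397, -1.8935, -3.1250)

(-0.0397, -1.8935, -3.1250)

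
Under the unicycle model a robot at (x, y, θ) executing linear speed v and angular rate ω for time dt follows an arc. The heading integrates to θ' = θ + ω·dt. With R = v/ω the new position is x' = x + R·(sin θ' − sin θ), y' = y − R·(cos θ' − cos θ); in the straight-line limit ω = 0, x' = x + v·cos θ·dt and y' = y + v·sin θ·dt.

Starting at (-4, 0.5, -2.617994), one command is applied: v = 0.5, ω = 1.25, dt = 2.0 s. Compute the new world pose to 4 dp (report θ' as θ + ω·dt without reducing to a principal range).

θ' = -2.6180 + 1.25·2.0 = -0.1180
R = v/ω = 0.5/1.25 = 0.4000
x' = -4 + 0.4000·(sin -0.1180 − sin -2.6180) = -3.8471
y' = 0.5 − 0.4000·(cos -0.1180 − cos -2.6180) = -0.2436

(-3.8471, -0.2436, -0.1180)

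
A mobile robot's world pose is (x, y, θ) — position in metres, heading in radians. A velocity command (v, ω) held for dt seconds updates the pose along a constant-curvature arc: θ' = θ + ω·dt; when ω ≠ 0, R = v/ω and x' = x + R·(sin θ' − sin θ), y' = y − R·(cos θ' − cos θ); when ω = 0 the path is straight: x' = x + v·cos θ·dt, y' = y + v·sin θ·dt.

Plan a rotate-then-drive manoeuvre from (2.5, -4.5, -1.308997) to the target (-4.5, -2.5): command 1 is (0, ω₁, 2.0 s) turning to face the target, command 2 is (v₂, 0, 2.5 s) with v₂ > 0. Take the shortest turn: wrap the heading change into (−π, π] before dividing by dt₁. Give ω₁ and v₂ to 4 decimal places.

ω₁ = -1.0554, v₂ = 2.9120

heading to target = atan2(-2.5−-4.5, -4.5−2.5) = 2.8633
Δθ = wrap(2.8633 − -1.3090) = -2.1109; ω₁ = Δθ/dt₁ = -1.0554
distance = √((-4.5−2.5)² + (-2.5−-4.5)²) = 7.2801; v₂ = distance/dt₂ = 2.9120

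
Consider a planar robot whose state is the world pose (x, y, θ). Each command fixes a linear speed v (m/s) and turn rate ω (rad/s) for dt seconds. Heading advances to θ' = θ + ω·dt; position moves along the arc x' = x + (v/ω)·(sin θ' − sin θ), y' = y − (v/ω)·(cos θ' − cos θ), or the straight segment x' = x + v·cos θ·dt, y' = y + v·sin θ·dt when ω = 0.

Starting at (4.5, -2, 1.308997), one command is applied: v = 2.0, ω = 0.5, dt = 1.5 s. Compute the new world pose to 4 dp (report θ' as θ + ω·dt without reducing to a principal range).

(4.1690, 0.9114, 2.0590)

θ' = 1.3090 + 0.5·1.5 = 2.0590
R = v/ω = 2.0/0.5 = 4.0000
x' = 4.5 + 4.0000·(sin 2.0590 − sin 1.3090) = 4.1690
y' = -2 − 4.0000·(cos 2.0590 − cos 1.3090) = 0.9114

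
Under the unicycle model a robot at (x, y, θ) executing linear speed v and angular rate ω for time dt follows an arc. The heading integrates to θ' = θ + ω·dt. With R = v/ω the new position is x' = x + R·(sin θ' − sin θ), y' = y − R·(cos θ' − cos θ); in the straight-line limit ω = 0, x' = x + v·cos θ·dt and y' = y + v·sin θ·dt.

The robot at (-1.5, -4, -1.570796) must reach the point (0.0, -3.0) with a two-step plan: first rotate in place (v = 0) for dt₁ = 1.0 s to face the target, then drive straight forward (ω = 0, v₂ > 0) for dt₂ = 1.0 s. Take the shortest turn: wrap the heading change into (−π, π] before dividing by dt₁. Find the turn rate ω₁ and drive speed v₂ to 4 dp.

heading to target = atan2(-3−-4, 0−-1.5) = 0.5880
Δθ = wrap(0.5880 − -1.5708) = 2.1588; ω₁ = Δθ/dt₁ = 2.1588
distance = √((0−-1.5)² + (-3−-4)²) = 1.8028; v₂ = distance/dt₂ = 1.8028

ω₁ = 2.1588, v₂ = 1.8028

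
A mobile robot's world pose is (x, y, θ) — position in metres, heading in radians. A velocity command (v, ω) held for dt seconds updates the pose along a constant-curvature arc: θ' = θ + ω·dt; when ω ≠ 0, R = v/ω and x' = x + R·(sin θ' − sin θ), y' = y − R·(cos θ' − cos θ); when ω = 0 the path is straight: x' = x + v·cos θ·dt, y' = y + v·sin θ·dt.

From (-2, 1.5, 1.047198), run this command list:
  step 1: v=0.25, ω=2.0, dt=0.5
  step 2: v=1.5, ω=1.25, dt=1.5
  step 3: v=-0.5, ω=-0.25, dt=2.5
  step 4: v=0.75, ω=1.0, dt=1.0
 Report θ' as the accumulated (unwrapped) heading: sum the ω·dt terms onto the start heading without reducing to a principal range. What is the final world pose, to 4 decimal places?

(-3.3806, 2.0386, 4.2972)

step 1: θ'=2.0472 (R=0.1250) → pose (-1.9972, 1.6198, 2.0472)
step 2: θ'=3.9222 (R=1.2000) → pose (-3.9080, 1.9221, 3.9222)
step 3: θ'=3.2972 (R=2.0000) → pose (-2.8105, 2.4770, 3.2972)
step 4: θ'=4.2972 (R=0.7500) → pose (-3.3806, 2.0386, 4.2972)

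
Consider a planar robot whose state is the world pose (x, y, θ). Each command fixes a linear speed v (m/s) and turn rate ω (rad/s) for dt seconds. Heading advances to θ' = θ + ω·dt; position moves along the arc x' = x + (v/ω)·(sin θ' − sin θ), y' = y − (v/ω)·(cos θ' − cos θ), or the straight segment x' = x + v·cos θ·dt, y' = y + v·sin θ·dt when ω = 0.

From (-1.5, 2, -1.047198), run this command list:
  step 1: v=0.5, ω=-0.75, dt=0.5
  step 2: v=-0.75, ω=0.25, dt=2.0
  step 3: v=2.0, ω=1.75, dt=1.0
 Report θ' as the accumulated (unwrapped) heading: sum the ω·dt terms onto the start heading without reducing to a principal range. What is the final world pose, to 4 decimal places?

step 1: θ'=-1.4222 (R=-0.6667) → pose (-1.4180, 1.7654, -1.4222)
step 2: θ'=-0.9222 (R=-3.0000) → pose (-1.9942, 3.1334, -0.9222)
step 3: θ'=0.8278 (R=1.1429) → pose (-0.2417, 3.0506, 0.8278)

(-0.2417, 3.0506, 0.8278)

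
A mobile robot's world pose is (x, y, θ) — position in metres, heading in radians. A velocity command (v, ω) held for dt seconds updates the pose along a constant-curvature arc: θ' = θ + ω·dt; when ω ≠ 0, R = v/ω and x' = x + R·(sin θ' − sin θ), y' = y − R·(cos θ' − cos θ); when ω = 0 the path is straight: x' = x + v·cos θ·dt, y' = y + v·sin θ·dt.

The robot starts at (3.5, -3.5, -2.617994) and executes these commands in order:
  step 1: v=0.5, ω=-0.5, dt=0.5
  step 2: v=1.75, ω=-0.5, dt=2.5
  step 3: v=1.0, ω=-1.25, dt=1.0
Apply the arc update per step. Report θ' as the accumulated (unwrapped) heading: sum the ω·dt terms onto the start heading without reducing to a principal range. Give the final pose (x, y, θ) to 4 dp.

step 1: θ'=-2.8680 (R=-1.0000) → pose (3.2702, -3.5968, -2.8680)
step 2: θ'=-4.1180 (R=-3.5000) → pose (-0.5752, -2.1870, -4.1180)
step 3: θ'=-5.3680 (R=-0.8000) → pose (-0.5466, -1.2513, -5.3680)

(-0.5466, -1.2513, -5.3680)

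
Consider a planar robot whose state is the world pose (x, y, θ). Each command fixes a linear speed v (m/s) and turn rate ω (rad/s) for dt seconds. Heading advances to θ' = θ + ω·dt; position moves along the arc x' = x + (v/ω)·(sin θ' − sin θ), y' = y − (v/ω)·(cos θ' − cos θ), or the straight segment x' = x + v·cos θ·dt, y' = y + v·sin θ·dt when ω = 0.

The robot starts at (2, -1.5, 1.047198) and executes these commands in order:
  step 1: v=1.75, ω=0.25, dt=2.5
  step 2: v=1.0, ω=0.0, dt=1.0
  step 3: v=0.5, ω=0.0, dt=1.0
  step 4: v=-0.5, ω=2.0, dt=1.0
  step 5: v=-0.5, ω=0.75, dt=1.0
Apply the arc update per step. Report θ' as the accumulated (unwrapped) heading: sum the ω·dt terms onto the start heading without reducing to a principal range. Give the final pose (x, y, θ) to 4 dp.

(3.4267, 4.3948, 4.4222)

step 1: θ'=1.6722 (R=7.0000) → pose (2.9019, 2.7086, 1.6722)
step 2: θ'=1.6722 (straight) → pose (2.8006, 3.7035, 1.6722)
step 3: θ'=1.6722 (straight) → pose (2.7500, 4.2009, 1.6722)
step 4: θ'=3.6722 (R=-0.2500) → pose (3.1253, 4.0106, 3.6722)
step 5: θ'=4.4222 (R=-0.6667) → pose (3.4267, 4.3948, 4.4222)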